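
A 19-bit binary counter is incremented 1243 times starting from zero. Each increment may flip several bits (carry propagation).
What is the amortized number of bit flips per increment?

Bit i flips on every 2^i-th increment, so over 1243 increments bit i flips floor(1243/2^i) times. Summing over i: total flips < 2 * 1243. Amortized: < 2 = O(1) per increment.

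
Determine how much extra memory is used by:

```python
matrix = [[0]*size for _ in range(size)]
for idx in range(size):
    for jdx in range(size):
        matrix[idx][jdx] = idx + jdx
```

Space complexity: O(n^2).
A 2D structure of size n x n is allocated.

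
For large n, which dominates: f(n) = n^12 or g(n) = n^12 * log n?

g(n) = n^12 * log n grows faster: extra log n factor -> infinity.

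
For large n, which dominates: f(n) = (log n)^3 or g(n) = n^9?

g(n) = n^9 grows faster: any positive polynomial dominates any polylog.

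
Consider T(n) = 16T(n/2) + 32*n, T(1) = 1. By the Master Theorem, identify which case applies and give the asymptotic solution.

a=16, b=2, f(n)=32*n.
log_2(16) = 4 > 1.
Since f(n) = O(n^1) is polynomially smaller than n^4, Case 1 applies.
T(n) = Theta(n^4).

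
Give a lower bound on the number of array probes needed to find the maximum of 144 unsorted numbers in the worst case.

Adversary: any unprobed cell could hold a value larger than everything seen so far. If fewer than 144 cells are probed, the adversary places the max in an unprobed cell. So all 144 cells must be examined; together with 144-1 comparisons this is tight.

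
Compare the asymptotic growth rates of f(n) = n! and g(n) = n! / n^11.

f(n) = n! grows faster: the ratio n!/(n!/n^11) = n^11 -> infinity.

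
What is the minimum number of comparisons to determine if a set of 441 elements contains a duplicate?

Determining if 441 elements are all distinct requires Omega(n log n) comparisons in the comparison model. This follows from the element distinctness lower bound.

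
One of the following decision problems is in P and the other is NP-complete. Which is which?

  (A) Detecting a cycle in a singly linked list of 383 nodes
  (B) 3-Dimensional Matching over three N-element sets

(A) is P: Floyd's tortoise-and-hare runs in O(n) time, O(1) space.
(B) is NP-complete: one of Karp's 21 NP-complete problems.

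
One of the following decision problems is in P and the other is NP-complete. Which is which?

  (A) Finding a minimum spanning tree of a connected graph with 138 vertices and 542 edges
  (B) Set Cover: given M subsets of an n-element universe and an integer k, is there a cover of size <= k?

(A) is P: Kruskal's / Prim's algorithms run in polynomial time.
(B) is NP-complete: one of Karp's 21 NP-complete problems (with k part of the input).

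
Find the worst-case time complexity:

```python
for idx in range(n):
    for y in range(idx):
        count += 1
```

Time complexity: O(n^2).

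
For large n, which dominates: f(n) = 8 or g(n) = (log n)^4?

g(n) = (log n)^4 grows faster: any unbounded function dominates a constant.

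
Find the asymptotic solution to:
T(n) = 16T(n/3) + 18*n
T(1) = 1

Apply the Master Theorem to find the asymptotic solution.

a=16, b=3, f(n)=18*n. log_3(16) = 2.524. Case 1 of Master Theorem: T(n) = O(n^2.524).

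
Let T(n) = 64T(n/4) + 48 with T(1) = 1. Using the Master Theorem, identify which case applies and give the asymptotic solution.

a=64, b=4, f(n)=48.
log_4(64) = 3 > 0.
Since f(n) = O(n^0) is polynomially smaller than n^3, Case 1 applies.
T(n) = Theta(n^3).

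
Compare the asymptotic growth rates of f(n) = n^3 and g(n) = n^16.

g(n) = n^16 grows faster: n^16/n^3 = n^13 -> infinity.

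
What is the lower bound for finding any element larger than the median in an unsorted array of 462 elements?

To find an element larger than the median of 462 elements, we must see Omega(n) elements. Without seeing enough elements, an adversary can make any unseen element the median.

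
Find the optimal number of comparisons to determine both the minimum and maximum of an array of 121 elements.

Naive approach: 240 comparisons (120 for max + 120 for min).
Optimal: Compare elements in pairs first (floor(n/2) = 60 comparisons), then find max among winners and min among losers (60 comparisons each).
Total: ceil(3n/2) - 2 = 180 comparisons. An adversary argument shows this is also a lower bound.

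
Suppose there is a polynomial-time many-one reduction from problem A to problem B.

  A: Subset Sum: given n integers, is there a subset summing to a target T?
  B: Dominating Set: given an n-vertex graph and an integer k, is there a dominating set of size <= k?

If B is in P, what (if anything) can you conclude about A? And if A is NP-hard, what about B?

A poly-time reduction A <=_p B means any A-instance can be transformed to a B-instance in poly time.
If B is in P: compose the reduction with B's poly-time algorithm to solve A in poly time, so A is in P.
If A is NP-hard: every NP problem reduces to A, which reduces to B; composing reductions, every NP problem reduces to B, so B is NP-hard.
(Here in fact A is NP-complete and B is NP-complete.)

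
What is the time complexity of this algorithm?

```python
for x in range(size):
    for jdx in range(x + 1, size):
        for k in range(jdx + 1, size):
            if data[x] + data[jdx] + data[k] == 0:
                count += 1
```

Time complexity: O(n^3).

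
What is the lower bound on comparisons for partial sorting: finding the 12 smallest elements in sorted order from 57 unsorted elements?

Finding 12 smallest of 57 in sorted order: Omega(57) to identify the 12 smallest, plus Omega(12 log 12) to sort them. Total: Omega(n + k log k).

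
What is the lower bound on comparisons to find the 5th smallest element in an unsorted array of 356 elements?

Finding the 5th smallest of 356 elements requires Omega(n) comparisons. Every element must participate in at least one comparison; otherwise it could be the 5th smallest.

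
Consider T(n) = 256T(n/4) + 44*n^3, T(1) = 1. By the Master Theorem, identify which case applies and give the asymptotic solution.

a=256, b=4, f(n)=44*n^3.
log_4(256) = 4 > 3.
Since f(n) = O(n^3) is polynomially smaller than n^4, Case 1 applies.
T(n) = Theta(n^4).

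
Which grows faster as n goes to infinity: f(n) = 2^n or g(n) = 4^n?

g(n) = 4^n grows faster: (4/2)^n -> infinity since 4/2 > 1.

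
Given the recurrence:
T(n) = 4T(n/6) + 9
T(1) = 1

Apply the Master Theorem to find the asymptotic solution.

a=4, b=6, f(n)=9. log_6(4) = 0.7737. Case 1 of Master Theorem: T(n) = O(n^0.7737).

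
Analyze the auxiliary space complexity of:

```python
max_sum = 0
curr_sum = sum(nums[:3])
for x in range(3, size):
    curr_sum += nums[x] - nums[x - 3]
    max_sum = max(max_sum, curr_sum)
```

Space complexity: O(1).
Only a constant amount of auxiliary storage is used; nothing grows with n.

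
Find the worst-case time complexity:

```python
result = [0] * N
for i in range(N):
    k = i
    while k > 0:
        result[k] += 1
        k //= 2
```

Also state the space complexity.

Time complexity: O(n log n).
Space complexity: O(n).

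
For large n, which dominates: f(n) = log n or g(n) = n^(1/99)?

g(n) = n^(1/99) grows faster: any positive power of n dominates log n.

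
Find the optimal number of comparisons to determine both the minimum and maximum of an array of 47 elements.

Naive approach: 92 comparisons (46 for max + 46 for min).
Optimal: Compare elements in pairs first (floor(n/2) = 23 comparisons), then find max among winners and min among losers (23 comparisons each).
Total: ceil(3n/2) - 2 = 69 comparisons. An adversary argument shows this is also a lower bound.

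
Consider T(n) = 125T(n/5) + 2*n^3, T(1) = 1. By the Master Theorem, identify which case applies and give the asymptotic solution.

a=125, b=5, f(n)=2*n^3.
log_5(125) = 3, so n^(log_b(a)) = n^3.
f(n) = Theta(n^3), so Case 2 applies.
T(n) = Theta(n^3 log n).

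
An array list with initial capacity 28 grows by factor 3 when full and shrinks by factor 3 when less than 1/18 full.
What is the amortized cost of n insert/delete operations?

Using potential function Phi = |3*size - capacity|. Resizing costs are offset by potential release. Amortized O(1) per operation.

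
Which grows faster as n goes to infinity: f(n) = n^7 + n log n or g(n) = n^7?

f(n) = n^7 + n log n and g(n) = n^7 are Theta of each other: the lower-order n log n term is o(n^7); both are Theta(n^7).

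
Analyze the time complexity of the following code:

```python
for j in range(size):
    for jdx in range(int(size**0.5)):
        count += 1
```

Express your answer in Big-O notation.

Time complexity: O(n * sqrt(n)).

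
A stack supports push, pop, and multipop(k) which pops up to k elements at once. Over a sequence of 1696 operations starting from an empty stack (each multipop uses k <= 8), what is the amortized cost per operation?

Each element is pushed exactly once and popped at most once (whether by pop or as part of a multipop). So the total number of individual pops over the whole sequence is at most the number of pushes, which is at most 1696. Total work <= 2 * 1696, hence O(1) amortized per operation.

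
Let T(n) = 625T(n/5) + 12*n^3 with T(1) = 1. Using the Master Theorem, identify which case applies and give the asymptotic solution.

a=625, b=5, f(n)=12*n^3.
log_5(625) = 4 > 3.
Since f(n) = O(n^3) is polynomially smaller than n^4, Case 1 applies.
T(n) = Theta(n^4).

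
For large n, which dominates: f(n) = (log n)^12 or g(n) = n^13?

g(n) = n^13 grows faster: any positive polynomial dominates any polylog.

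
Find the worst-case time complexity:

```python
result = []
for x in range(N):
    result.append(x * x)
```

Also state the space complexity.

Time complexity: O(n).
Space complexity: O(n).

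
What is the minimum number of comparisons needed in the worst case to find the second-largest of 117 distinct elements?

Lower bound: finding the max needs 117-1 comparisons. By the adversary weight-doubling argument, the max must personally win >= ceil(log_2(117)) = 7 comparisons; the 2nd-largest is among those 7 losers, needing 7-1 more comparisons. Total >= 117-1 + 7-1 = 122. A balanced knockout tournament achieves this.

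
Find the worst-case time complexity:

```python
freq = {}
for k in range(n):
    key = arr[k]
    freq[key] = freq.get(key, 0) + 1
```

Time complexity: O(n).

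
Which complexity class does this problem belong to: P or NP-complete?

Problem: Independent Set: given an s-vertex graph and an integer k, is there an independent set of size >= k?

This problem is NP-complete: complement of Clique (with k part of the input).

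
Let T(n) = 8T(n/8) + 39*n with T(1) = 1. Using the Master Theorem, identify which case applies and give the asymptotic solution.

a=8, b=8, f(n)=39*n.
log_8(8) = 1, so n^(log_b(a)) = n.
f(n) = Theta(n), so Case 2 applies.
T(n) = Theta(n log n).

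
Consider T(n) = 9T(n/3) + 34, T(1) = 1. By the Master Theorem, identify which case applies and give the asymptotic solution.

a=9, b=3, f(n)=34.
log_3(9) = 2 > 0.
Since f(n) = O(n^0) is polynomially smaller than n^2, Case 1 applies.
T(n) = Theta(n^2).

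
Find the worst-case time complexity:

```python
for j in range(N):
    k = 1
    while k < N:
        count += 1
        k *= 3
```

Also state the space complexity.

Time complexity: O(n log n).
Space complexity: O(1).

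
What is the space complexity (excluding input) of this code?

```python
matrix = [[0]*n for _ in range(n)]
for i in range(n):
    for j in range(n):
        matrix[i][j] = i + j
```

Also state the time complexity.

Space complexity: O(n^2).
A 2D structure of size n x n is allocated.
Time complexity: O(n^2).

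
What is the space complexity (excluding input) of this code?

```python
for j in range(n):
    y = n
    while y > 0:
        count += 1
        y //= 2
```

Space complexity: O(1).
Only a constant amount of auxiliary storage is used; nothing grows with n.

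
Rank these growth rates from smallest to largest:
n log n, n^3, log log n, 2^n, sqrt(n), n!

Ordered by growth rate: log log n < sqrt(n) < n log n < n^3 < 2^n < n!.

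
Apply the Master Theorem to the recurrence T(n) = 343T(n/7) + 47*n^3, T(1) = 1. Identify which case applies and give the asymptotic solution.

a=343, b=7, f(n)=47*n^3.
log_7(343) = 3, so n^(log_b(a)) = n^3.
f(n) = Theta(n^3), so Case 2 applies.
T(n) = Theta(n^3 log n).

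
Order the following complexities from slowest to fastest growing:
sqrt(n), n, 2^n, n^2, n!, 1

Ordered by growth rate: 1 < sqrt(n) < n < n^2 < 2^n < n!.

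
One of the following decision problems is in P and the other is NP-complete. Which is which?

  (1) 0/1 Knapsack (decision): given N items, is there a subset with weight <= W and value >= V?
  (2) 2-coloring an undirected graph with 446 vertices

(1) is NP-complete: reduces from Subset Sum.
(2) is P: 2-coloring is bipartiteness testing via BFS, O(V+E).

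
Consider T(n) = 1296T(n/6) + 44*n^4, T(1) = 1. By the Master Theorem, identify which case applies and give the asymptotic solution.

a=1296, b=6, f(n)=44*n^4.
log_6(1296) = 4, so n^(log_b(a)) = n^4.
f(n) = Theta(n^4), so Case 2 applies.
T(n) = Theta(n^4 log n).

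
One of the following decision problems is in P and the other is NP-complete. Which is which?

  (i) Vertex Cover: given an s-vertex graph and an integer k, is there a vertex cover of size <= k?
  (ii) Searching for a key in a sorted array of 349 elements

(i) is NP-complete: one of Karp's 21 NP-complete problems (with k part of the input; for any fixed constant k it is in P).
(ii) is P: binary search runs in O(log n).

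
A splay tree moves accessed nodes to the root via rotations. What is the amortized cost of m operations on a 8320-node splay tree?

Using a potential function Phi = sum of log(size of subtree) for each node, each splay operation has amortized cost O(log n) where n = 8320. Bad individual operations (O(n)) are offset by decreased potential.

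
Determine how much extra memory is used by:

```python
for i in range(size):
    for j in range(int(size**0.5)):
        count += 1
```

Space complexity: O(1).
Only a constant amount of auxiliary storage is used; nothing grows with n.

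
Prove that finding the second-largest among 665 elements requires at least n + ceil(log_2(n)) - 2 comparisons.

Lower bound (adversary): identifying the maximum requires 665-1 comparisons (each eliminates one candidate). Assign weight 1 to each element; on each comparison the adversary lets the heavier side win and gives it the loser's weight. The max ends with weight 665, but each comparison it wins at most doubles its weight, so the max must win >= ceil(log_2(665)) = 10 comparisons. The second-largest is one of those 10 direct losers to the max, and identifying which one is largest needs >= 10-1 further comparisons. Total >= 665-1 + 10-1 = 673.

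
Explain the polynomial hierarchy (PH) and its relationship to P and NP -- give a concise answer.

The polynomial hierarchy is a tower of complexity classes: Sigma_0^P = Pi_0^P = P, Sigma_1^P = NP, Pi_1^P = co-NP, and Sigma_{k+1}^P = NP^{Sigma_k^P}. PH is contained in PSPACE. If any level collapses (Sigma_k = Pi_k), the entire hierarchy collapses to that level.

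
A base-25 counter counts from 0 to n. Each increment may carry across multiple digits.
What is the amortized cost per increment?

Digit at position i changes every 25^i increments. Total digit changes over n increments: n * 25/(25-1) = O(n). Amortized: O(1).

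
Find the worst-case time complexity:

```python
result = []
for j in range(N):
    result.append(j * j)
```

Time complexity: O(n).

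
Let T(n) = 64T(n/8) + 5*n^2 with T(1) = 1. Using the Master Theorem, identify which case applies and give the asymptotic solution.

a=64, b=8, f(n)=5*n^2.
log_8(64) = 2, so n^(log_b(a)) = n^2.
f(n) = Theta(n^2), so Case 2 applies.
T(n) = Theta(n^2 log n).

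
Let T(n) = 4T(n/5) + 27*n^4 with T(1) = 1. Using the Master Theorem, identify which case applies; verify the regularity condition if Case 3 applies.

a=4, b=5, f(n)=27*n^4.
log_5(4) = 0.8614 < 4.
f(n) = Omega(n^(0.8614+epsilon)) for some epsilon > 0, so Case 3 is the candidate.
Regularity: a*f(n/b) = 4*27*(n/5)^4 = (4/625)*27*n^4 <= c*f(n) with c = 4/625 < 1. Satisfied.
Case 3: T(n) = Theta(n^4).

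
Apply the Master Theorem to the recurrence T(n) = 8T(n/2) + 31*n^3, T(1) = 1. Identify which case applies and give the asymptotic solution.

a=8, b=2, f(n)=31*n^3.
log_2(8) = 3, so n^(log_b(a)) = n^3.
f(n) = Theta(n^3), so Case 2 applies.
T(n) = Theta(n^3 log n).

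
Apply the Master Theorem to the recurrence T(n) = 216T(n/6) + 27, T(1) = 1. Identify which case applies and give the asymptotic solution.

a=216, b=6, f(n)=27.
log_6(216) = 3 > 0.
Since f(n) = O(n^0) is polynomially smaller than n^3, Case 1 applies.
T(n) = Theta(n^3).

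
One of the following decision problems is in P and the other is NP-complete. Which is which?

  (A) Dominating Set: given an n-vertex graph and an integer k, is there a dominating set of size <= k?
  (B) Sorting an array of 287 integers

(A) is NP-complete: reduces from Set Cover (with k part of the input).
(B) is P: merge sort runs in O(n log n).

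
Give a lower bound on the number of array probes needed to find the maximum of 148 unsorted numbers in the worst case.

Adversary: any unprobed cell could hold a value larger than everything seen so far. If fewer than 148 cells are probed, the adversary places the max in an unprobed cell. So all 148 cells must be examined; together with 148-1 comparisons this is tight.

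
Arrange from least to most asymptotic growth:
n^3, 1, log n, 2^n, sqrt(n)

Ordered by growth rate: 1 < log n < sqrt(n) < n^3 < 2^n.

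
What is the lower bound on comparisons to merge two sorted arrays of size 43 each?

To merge two sorted arrays of size 43, we need at least 85 comparisons in the worst case. An adversary can force every element to be compared.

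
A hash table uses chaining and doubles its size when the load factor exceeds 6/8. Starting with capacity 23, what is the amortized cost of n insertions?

Rehashing occurs when load exceeds 6/8. Total rehash cost is geometric series summing to O(n). Each insertion itself is O(1). Amortized: O(1).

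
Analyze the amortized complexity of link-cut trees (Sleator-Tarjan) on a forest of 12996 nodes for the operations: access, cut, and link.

Link-cut trees represent the forest using splay trees over preferred paths. With potential Phi = sum over nodes of log(size of virtual subtree), each access on 12996 nodes is O(log 12996) = O(log n) amortized by the splay-tree access lemma. Cut and link are O(1) plus one access.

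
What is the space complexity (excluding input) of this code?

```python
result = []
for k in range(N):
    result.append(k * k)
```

Space complexity: O(n).
Auxiliary storage grows linearly with the input size n in the worst case.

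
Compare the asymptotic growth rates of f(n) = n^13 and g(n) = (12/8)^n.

g(n) = (12/8)^n grows faster: (12/8)^n is exponential with base 12/8 > 1, dominating every polynomial.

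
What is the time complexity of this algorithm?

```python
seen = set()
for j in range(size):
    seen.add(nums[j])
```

Time complexity: O(n).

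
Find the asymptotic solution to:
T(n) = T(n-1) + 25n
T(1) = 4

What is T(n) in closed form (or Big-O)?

Unrolling: T(n) = 4 + 25*(2 + 3 + ... + n) = 4 + 25*(n(n+1)/2 - 1) = O(n^2).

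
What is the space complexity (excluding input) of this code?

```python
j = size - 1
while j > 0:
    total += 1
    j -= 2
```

Space complexity: O(1).
Only a constant amount of auxiliary storage is used; nothing grows with n.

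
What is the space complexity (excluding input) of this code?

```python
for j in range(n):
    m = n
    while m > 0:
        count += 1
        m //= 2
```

Space complexity: O(1).
Only a constant amount of auxiliary storage is used; nothing grows with n.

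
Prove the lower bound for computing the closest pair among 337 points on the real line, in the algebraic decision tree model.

Reduction from element distinctness: given 337 reals, the closest-pair distance is 0 iff two are equal. Element distinctness has an Omega(n log n) lower bound in the algebraic decision tree model (Ben-Or). Therefore closest pair on a line also requires Omega(n log n). Sorting then a linear scan achieves this.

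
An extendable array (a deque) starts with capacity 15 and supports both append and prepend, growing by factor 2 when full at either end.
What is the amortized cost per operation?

Growth at either end copies all elements; capacities form a geometric sequence with ratio 2, so total copy cost over n operations is O(n) (two geometric series). Amortized O(1).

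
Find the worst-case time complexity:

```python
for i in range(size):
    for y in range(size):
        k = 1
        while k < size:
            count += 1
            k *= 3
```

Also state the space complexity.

Time complexity: O(n^2 log n).
Space complexity: O(1).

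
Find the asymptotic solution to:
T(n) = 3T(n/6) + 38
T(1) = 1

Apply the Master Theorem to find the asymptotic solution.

a=3, b=6, f(n)=38. log_6(3) = 0.6131. Case 1 of Master Theorem: T(n) = O(n^0.6131).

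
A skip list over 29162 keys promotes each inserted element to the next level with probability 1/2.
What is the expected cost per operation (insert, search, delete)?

Expected number of levels is O(log_2(29162)) = O(log n). A search visits O(1) expected nodes per level over O(log n) levels. Insert/delete are a search plus O(1) pointer updates per level. Expected O(log n) per operation.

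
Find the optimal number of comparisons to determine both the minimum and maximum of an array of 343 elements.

Naive approach: 684 comparisons (342 for max + 342 for min).
Optimal: Compare elements in pairs first (floor(n/2) = 171 comparisons), then find max among winners and min among losers (171 comparisons each).
Total: ceil(3n/2) - 2 = 513 comparisons. An adversary argument shows this is also a lower bound.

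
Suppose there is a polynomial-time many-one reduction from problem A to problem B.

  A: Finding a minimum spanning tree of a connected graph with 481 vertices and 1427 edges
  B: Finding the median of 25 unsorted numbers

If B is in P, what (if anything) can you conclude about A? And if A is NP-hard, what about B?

A poly-time reduction A <=_p B means any A-instance can be transformed to a B-instance in poly time.
If B is in P: compose the reduction with B's poly-time algorithm to solve A in poly time, so A is in P.
If A is NP-hard: every NP problem reduces to A, which reduces to B; composing reductions, every NP problem reduces to B, so B is NP-hard.
(Here in fact A is P and B is P.)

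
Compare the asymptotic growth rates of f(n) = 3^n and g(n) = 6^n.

g(n) = 6^n grows faster: (6/3)^n -> infinity since 6/3 > 1.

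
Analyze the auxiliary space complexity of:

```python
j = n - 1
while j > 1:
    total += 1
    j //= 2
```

Space complexity: O(1).
Only a constant amount of auxiliary storage is used; nothing grows with n.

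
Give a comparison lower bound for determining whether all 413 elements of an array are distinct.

In the algebraic decision-tree model, the YES region for element distinctness on 413 elements has 413! connected components (one per ordering). Ben-Or's theorem then gives a lower bound of Omega(log(n!)) = Omega(n log n).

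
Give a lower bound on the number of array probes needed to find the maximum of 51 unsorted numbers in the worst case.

Adversary: any unprobed cell could hold a value larger than everything seen so far. If fewer than 51 cells are probed, the adversary places the max in an unprobed cell. So all 51 cells must be examined; together with 51-1 comparisons this is tight.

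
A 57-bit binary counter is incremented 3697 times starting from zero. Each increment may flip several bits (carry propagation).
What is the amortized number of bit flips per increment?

Bit i flips on every 2^i-th increment, so over 3697 increments bit i flips floor(3697/2^i) times. Summing over i: total flips < 2 * 3697. Amortized: < 2 = O(1) per increment.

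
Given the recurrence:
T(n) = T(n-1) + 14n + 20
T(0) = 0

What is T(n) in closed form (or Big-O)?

Dominant term in sum is 14*sum(i, i=1..n) = 14*n*(n+1)/2 = O(n^2).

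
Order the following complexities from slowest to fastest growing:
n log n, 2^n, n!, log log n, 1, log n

Ordered by growth rate: 1 < log log n < log n < n log n < 2^n < n!.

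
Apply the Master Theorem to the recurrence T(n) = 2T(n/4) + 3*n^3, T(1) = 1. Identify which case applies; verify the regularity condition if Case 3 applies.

a=2, b=4, f(n)=3*n^3.
log_4(2) = 0.5 < 3.
f(n) = Omega(n^(0.5+epsilon)) for some epsilon > 0, so Case 3 is the candidate.
Regularity: a*f(n/b) = 2*3*(n/4)^3 = (2/64)*3*n^3 <= c*f(n) with c = 2/64 < 1. Satisfied.
Case 3: T(n) = Theta(n^3).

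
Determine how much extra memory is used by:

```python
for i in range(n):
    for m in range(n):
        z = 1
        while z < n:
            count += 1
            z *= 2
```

Space complexity: O(1).
Only a constant amount of auxiliary storage is used; nothing grows with n.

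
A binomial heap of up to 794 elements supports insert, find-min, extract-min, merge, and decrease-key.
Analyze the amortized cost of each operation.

A binomial heap with n <= 794 elements has at most floor(log_2 794) + 1 = 10 trees. Using potential Phi = number of trees: Insert adds one tree, but cascading merges reduce count -- amortized O(1). Find-min reads the cached minimum pointer: O(1). Extract-min creates O(log n) new trees: O(log n). Merge combines tree lists: O(log n). Decrease-key sifts the element up its tree of height <= log n: O(log n).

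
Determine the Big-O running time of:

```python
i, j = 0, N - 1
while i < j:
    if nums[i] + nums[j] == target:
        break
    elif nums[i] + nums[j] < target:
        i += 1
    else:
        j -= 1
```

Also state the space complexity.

Time complexity: O(n).
Space complexity: O(1).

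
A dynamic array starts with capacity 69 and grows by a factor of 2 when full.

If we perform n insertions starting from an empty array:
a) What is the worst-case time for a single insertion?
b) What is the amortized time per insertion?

(a) Worst-case single insertion: O(n) -- when the array is full at capacity c, the resize copies all c elements, and c can be Theta(n).
(b) Resizes happen at sizes 69, 138, 276, ... Total copy cost for n insertions: 69 + 138 + ... = O(n) (geometric series with ratio 1/2). Amortized cost per insertion: O(n)/n = O(1).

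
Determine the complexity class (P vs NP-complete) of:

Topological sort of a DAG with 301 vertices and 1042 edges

This problem is in P: DFS-based topological sort runs in O(V+E).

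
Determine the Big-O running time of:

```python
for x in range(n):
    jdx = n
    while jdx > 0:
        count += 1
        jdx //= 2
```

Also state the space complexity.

Time complexity: O(n log n).
Space complexity: O(1).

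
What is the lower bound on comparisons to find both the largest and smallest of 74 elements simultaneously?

Pair elements first (floor(74/2) comparisons), then find max among winners and min among losers. Total: ceil(3*74/2) - 2 = 109 comparisons.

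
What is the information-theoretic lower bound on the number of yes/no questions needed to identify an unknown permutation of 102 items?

There are 102! = 961446671503512660926865558697259548455355905059659464369444714048531715130254590603314961882364451384985595980362059157503710042865532928000000000000000000000000 permutations. Each yes/no question gives at most 1 bit, so at least ceil(log_2(961446671503512660926865558697259548455355905059659464369444714048531715130254590603314961882364451384985595980362059157503710042865532928000000000000000000000000)) = 539 questions are needed.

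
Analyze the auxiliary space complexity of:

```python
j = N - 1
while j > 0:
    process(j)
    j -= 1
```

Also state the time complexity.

Space complexity: O(1).
Only a constant amount of auxiliary storage is used; nothing grows with n.
Time complexity: O(n).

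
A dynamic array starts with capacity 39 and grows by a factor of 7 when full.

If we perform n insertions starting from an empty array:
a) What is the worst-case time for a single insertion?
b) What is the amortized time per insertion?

(a) Worst-case single insertion: O(n) -- when the array is full at capacity c, the resize copies all c elements, and c can be Theta(n).
(b) Resizes happen at sizes 39, 273, 1911, ... Total copy cost for n insertions: 39 + 273 + ... = O(n) (geometric series with ratio 1/7). Amortized cost per insertion: O(n)/n = O(1).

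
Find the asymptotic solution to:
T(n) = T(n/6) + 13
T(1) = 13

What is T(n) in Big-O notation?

Each step divides n by 6 and adds 13. After log_6(n) steps, T(n) = O(log n).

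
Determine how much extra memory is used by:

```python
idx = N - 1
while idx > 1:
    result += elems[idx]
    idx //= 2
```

Space complexity: O(1).
Only a constant amount of auxiliary storage is used; nothing grows with n.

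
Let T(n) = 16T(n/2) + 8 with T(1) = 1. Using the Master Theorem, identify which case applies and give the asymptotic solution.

a=16, b=2, f(n)=8.
log_2(16) = 4 > 0.
Since f(n) = O(n^0) is polynomially smaller than n^4, Case 1 applies.
T(n) = Theta(n^4).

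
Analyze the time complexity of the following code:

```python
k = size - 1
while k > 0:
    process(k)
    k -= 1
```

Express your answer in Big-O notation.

Time complexity: O(n).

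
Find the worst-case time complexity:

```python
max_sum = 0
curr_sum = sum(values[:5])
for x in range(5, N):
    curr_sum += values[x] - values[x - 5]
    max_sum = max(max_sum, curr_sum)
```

Time complexity: O(n).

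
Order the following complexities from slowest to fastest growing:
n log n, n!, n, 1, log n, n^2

Ordered by growth rate: 1 < log n < n < n log n < n^2 < n!.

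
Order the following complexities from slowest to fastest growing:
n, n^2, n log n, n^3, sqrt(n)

Ordered by growth rate: sqrt(n) < n < n log n < n^2 < n^3.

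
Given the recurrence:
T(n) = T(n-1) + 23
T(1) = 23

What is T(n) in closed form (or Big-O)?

Unrolling: T(n) = T(n-1) + 23 = T(n-2) + 2*23 = ... = T(1) + (n-1)*23 = 23 + (n-1)*23 = 23n.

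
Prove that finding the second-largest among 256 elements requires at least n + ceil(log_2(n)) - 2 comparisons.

Lower bound (adversary): identifying the maximum requires 256-1 comparisons (each eliminates one candidate). Assign weight 1 to each element; on each comparison the adversary lets the heavier side win and gives it the loser's weight. The max ends with weight 256, but each comparison it wins at most doubles its weight, so the max must win >= ceil(log_2(256)) = 8 comparisons. The second-largest is one of those 8 direct losers to the max, and identifying which one is largest needs >= 8-1 further comparisons. Total >= 256-1 + 8-1 = 262.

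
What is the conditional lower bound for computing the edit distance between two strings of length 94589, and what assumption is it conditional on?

Under SETH (the Strong Exponential Time Hypothesis), edit distance on length-94589 strings cannot be computed in O(n^(2-epsilon)) time for any epsilon > 0 (Backurs-Indyk). The reduction is from CNF-SAT via the orthogonal vectors problem.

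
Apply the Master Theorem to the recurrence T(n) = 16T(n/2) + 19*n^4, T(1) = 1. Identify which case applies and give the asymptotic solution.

a=16, b=2, f(n)=19*n^4.
log_2(16) = 4, so n^(log_b(a)) = n^4.
f(n) = Theta(n^4), so Case 2 applies.
T(n) = Theta(n^4 log n).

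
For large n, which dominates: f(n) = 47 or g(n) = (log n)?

g(n) = (log n) grows faster: any unbounded function dominates a constant.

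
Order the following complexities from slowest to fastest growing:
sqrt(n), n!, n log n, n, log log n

Ordered by growth rate: log log n < sqrt(n) < n < n log n < n!.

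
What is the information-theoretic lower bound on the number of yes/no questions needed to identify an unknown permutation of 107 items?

There are 107! = 12265202031961379393517517010387338887131568154382945052653251412013535324922144249034658613287059061933743916719318560380966506520420000368175349760000000000000000000000000 permutations. Each yes/no question gives at most 1 bit, so at least ceil(log_2(12265202031961379393517517010387338887131568154382945052653251412013535324922144249034658613287059061933743916719318560380966506520420000368175349760000000000000000000000000)) = 572 questions are needed.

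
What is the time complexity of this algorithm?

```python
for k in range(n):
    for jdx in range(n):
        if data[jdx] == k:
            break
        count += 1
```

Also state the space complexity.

Time complexity: O(n^2).
Space complexity: O(1).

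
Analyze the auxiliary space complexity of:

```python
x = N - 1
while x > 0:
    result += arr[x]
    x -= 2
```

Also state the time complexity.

Space complexity: O(1).
Only a constant amount of auxiliary storage is used; nothing grows with n.
Time complexity: O(n).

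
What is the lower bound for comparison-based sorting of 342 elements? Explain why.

A comparison-based sorting algorithm corresponds to a decision tree. With 342! possible permutations, the tree has 342! leaves. The height is at least log_2(342!) = Omega(n log n) by Stirling's approximation.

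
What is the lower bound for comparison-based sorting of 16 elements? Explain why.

A comparison-based sorting algorithm corresponds to a decision tree. With 16! possible permutations, the tree has 16! leaves. The height is at least log_2(16!) = Omega(n log n) by Stirling's approximation.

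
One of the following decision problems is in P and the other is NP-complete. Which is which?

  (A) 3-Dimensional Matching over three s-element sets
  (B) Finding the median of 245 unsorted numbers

(A) is NP-complete: one of Karp's 21 NP-complete problems.
(B) is P: linear-time selection (median-of-medians) runs in O(n).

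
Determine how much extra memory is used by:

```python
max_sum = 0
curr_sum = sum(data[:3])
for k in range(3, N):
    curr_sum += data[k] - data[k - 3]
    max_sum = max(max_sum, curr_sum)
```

Space complexity: O(1).
Only a constant amount of auxiliary storage is used; nothing grows with n.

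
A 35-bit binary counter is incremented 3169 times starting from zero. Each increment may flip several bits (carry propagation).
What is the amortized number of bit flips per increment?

Bit i flips on every 2^i-th increment, so over 3169 increments bit i flips floor(3169/2^i) times. Summing over i: total flips < 2 * 3169. Amortized: < 2 = O(1) per increment.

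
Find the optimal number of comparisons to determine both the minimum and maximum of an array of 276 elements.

Naive approach: 550 comparisons (275 for max + 275 for min).
Optimal: Compare elements in pairs first (floor(n/2) = 138 comparisons), then find max among winners and min among losers (137 comparisons each).
Total: ceil(3n/2) - 2 = 412 comparisons. An adversary argument shows this is also a lower bound.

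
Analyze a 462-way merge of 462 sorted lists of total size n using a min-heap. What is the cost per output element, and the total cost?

Maintain a min-heap of size 462 holding the current head of each list. Each output step does one extract-min (O(log 462)) and one insert of that list's next element (O(log 462)). Each of the n elements passes through the heap exactly once, so the total cost is O(n log 462), i.e. O(log 462) per output element.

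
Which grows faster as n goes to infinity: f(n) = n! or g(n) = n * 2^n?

f(n) = n! grows faster: by Stirling n! ~ (n/e)^n sqrt(2*pi*n); (n/e)^n eventually dominates n * 2^n.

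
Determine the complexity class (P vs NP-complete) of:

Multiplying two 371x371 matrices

This problem is in P: the schoolbook algorithm runs in O(n^3).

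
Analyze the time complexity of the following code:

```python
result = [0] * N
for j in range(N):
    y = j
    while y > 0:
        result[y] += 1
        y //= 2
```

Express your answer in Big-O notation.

Time complexity: O(n log n).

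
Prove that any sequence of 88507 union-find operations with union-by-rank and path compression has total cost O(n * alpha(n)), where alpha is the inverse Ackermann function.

Using Tarjan's analysis with rank-based potential function. Union-by-rank keeps tree height O(log n). Path compression flattens paths during find. For n = 88507 operations, total cost is O(n * alpha(n)), effectively O(n) since alpha grows incredibly slowly.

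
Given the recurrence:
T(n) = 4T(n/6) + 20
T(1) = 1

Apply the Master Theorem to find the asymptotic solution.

a=4, b=6, f(n)=20. log_6(4) = 0.7737. Case 1 of Master Theorem: T(n) = O(n^0.7737).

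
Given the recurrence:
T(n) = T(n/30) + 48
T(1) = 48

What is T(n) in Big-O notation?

Each step divides n by 30 and adds 48. After log_30(n) steps, T(n) = O(log n).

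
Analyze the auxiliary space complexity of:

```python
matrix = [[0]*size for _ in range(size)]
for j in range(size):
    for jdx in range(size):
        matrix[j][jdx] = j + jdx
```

Space complexity: O(n^2).
A 2D structure of size n x n is allocated.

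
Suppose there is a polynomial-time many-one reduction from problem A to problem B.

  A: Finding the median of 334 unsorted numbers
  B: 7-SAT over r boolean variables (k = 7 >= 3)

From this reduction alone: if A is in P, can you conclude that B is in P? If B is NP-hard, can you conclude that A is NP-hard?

A poly-time reduction A <=_p B transfers tractability DOWN (B easy => A easy) and hardness UP (A hard => B hard), not the reverse.
From A in P, the reduction alone does NOT give B in P: any problem in P trivially reduces to SAT, yet SAT is not known to be in P.
From B NP-hard, the reduction alone does NOT give A NP-hard: again, easy problems reduce to hard ones.
(Here in fact A is P and B is NP-complete.)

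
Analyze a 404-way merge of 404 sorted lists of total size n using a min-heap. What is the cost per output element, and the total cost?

Maintain a min-heap of size 404 holding the current head of each list. Each output step does one extract-min (O(log 404)) and one insert of that list's next element (O(log 404)). Each of the n elements passes through the heap exactly once, so the total cost is O(n log 404), i.e. O(log 404) per output element.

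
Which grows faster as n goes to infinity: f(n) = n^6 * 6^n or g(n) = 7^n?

g(n) = 7^n grows faster: 7^n / (n^6 6^n) = (7/6)^n / n^6 -> infinity since 7/6 > 1.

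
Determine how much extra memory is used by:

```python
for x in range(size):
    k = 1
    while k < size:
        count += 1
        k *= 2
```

Space complexity: O(1).
Only a constant amount of auxiliary storage is used; nothing grows with n.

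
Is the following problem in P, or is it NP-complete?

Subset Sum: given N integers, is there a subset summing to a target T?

This problem is NP-complete: one of Karp's 21 NP-complete problems.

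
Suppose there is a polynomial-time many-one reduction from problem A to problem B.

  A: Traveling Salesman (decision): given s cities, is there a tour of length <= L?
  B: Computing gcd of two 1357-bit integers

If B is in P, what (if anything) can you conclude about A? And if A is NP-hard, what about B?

A poly-time reduction A <=_p B means any A-instance can be transformed to a B-instance in poly time.
If B is in P: compose the reduction with B's poly-time algorithm to solve A in poly time, so A is in P.
If A is NP-hard: every NP problem reduces to A, which reduces to B; composing reductions, every NP problem reduces to B, so B is NP-hard.
(Here in fact A is NP-complete and B is in P, so no such reduction is known -- its existence would imply P = NP; the analysis concerns only what the assumed reduction would or would not let you conclude.)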